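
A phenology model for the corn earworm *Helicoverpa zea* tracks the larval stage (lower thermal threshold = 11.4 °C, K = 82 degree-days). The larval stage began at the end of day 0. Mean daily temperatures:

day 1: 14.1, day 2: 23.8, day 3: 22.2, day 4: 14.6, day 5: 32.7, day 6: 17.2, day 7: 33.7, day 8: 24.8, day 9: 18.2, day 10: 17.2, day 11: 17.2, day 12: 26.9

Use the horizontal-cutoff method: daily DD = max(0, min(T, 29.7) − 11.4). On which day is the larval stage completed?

day 8

Daily DD above 11.4 °C (capped at 18.3): 2.7, 12.4, 10.8, 3.2, 18.3, 5.8, 18.3, 13.4, 6.8, 5.8, 5.8, 15.5.
Cumulative: 2.7, 15.1, 25.9, 29.1, 47.4, 53.2, 71.5, 84.9, 91.7, 97.5, 103.3, 118.8.
The total first reaches 82 DD on day 8.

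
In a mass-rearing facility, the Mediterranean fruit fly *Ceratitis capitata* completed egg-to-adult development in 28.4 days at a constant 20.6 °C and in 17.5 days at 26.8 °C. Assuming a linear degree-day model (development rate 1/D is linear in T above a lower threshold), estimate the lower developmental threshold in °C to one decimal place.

Under the model K = D·(T − T_b), so D₁·(T₁ − T_b) = D₂·(T₂ − T_b).
28.4·(20.6 − T_b) = 17.5·(26.8 − T_b)
T_b = (28.4·20.6 − 17.5·26.8) / (28.4 − 17.5) = 116.04 / 10.9 = 10.646 °C ≈ 10.6 °C.

10.6 °C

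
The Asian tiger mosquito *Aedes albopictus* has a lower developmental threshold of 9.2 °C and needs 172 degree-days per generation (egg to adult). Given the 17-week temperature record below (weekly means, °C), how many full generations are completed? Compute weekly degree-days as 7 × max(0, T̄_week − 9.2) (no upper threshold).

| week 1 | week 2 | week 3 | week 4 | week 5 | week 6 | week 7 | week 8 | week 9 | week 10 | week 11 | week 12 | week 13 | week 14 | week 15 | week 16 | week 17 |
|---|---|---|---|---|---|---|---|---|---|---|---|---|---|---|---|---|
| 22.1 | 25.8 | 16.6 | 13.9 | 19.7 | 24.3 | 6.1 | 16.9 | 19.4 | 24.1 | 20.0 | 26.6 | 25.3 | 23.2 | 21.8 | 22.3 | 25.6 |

Weekly DD (7 × max(0, T̄ − 9.2)): 90.3, 116.2, 51.8, 32.9, 73.5, 105.7, 0.0, 53.9, 71.4, 104.3, 75.6, 121.8, 112.7, 98.0, 88.2, 91.7, 114.8.
Season total = 1402.8 DD.
Complete generations = ⌊1402.8 / 172⌋ = 8.

8 generations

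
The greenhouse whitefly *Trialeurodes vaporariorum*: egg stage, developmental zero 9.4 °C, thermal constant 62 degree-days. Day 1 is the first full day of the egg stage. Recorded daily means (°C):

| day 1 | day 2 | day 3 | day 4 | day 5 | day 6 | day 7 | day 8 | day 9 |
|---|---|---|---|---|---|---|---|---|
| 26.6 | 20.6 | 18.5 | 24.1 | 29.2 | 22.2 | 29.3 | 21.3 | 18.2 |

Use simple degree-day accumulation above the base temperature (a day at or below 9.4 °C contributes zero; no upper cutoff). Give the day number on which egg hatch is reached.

Daily DD above 9.4 °C: 17.2, 11.2, 9.1, 14.7, 19.8, 12.8, 19.9, 11.9, 8.8.
Cumulative: 17.2, 28.4, 37.5, 52.2, 72.0, 84.8, 104.7, 116.6, 125.4.
The total first reaches 62 DD on day 5.

day 5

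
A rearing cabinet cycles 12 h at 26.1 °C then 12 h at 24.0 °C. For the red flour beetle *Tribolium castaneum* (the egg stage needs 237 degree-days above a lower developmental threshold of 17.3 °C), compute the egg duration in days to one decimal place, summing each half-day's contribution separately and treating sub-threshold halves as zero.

Day half: max(0, 26.1 − 17.3) × 0.5 = 8.8 × 0.5 = 4.40 DD.
Night half: max(0, 24.0 − 17.3) × 0.5 = 6.7 × 0.5 = 3.35 DD.
Per 24 h: 7.75 DD/day.
Duration = 237 / 7.75 = 30.581 ≈ 30.6 days.

30.6 days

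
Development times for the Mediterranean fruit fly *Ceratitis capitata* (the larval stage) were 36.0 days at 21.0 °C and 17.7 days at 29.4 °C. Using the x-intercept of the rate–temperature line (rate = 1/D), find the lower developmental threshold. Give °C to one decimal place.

12.9 °C

Equal thermal constants: D₁(T₁ − T_b) = D₂(T₂ − T_b).
36.0·(21.0 − T_b) = 17.7·(29.4 − T_b)
T_b = (36.0·21.0 − 17.7·29.4) / (36.0 − 17.7) = 235.62 / 18.3 = 12.875 °C ≈ 12.9 °C.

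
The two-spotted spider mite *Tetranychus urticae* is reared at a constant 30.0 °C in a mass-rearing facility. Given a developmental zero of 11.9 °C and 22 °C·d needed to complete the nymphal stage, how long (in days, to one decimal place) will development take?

1.2 days

Daily accumulation = 30.0 − 11.9 = 18.1 DD/day.
Duration = 22 / 18.1 = 1.215 ≈ 1.2 days.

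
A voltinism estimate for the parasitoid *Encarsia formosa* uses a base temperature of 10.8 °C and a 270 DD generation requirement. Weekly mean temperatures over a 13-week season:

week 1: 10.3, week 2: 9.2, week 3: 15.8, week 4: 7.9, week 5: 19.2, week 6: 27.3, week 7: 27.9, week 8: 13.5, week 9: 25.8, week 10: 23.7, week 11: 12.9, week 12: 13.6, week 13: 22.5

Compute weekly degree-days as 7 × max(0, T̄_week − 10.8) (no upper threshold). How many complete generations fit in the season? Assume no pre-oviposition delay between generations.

Weekly DD (7 × max(0, T̄ − 10.8)): 0.0, 0.0, 35.0, 0.0, 58.8, 115.5, 119.7, 18.9, 105.0, 90.3, 14.7, 19.6, 81.9.
Season total = 659.4 DD.
Complete generations = ⌊659.4 / 270⌋ = 2.

2 generations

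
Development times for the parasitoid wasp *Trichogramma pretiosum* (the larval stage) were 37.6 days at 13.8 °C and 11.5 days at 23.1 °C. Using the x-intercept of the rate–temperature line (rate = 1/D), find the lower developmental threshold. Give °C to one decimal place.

Equal thermal constants: D₁(T₁ − T_b) = D₂(T₂ − T_b).
37.6·(13.8 − T_b) = 11.5·(23.1 − T_b)
T_b = (37.6·13.8 − 11.5·23.1) / (37.6 − 11.5) = 253.23 / 26.1 = 9.702 °C ≈ 9.7 °C.

9.7 °C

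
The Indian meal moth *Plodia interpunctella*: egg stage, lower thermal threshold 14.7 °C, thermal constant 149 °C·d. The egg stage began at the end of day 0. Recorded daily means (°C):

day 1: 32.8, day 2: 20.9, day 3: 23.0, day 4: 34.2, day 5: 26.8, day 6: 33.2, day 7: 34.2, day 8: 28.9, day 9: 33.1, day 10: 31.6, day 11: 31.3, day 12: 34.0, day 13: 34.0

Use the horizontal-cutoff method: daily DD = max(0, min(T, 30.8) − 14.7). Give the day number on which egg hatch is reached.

day 11

Daily DD above 14.7 °C (capped at 16.1): 16.1, 6.2, 8.3, 16.1, 12.1, 16.1, 16.1, 14.2, 16.1, 16.1, 16.1, 16.1, 16.1.
Cumulative: 16.1, 22.3, 30.6, 46.7, 58.8, 74.9, 91.0, 105.2, 121.3, 137.4, 153.5, 169.6, 185.7.
The total first reaches 149 DD on day 11.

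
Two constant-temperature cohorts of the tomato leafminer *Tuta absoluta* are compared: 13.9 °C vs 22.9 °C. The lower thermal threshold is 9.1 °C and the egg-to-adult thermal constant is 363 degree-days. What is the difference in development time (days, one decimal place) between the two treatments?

At 13.9 °C: 363 / (13.9 − 9.1) = 363 / 4.8 = 75.625 d.
At 22.9 °C: 363 / (22.9 − 9.1) = 363 / 13.8 = 26.304 d.
Difference = |75.625 − 26.304| = 49.321 ≈ 49.3 days.

49.3 days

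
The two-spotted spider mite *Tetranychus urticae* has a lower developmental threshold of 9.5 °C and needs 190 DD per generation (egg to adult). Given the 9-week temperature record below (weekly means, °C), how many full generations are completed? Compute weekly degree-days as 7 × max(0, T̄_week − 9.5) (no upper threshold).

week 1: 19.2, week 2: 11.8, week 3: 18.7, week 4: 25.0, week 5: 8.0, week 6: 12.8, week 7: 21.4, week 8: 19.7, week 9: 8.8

Weekly DD (7 × max(0, T̄ − 9.5)): 67.9, 16.1, 64.4, 108.5, 0.0, 23.1, 83.3, 71.4, 0.0.
Season total = 434.7 DD.
Complete generations = ⌊434.7 / 190⌋ = 2.

2 generations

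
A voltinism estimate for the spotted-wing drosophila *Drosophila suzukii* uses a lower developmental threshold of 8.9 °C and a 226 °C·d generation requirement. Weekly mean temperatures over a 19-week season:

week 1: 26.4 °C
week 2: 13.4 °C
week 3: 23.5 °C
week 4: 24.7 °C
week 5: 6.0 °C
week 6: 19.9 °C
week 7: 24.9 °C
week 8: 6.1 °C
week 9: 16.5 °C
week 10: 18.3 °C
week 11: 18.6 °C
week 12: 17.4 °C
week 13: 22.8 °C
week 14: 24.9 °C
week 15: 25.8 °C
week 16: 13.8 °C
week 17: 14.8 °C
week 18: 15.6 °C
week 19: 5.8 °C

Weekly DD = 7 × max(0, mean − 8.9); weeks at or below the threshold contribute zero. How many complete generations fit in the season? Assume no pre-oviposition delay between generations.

5 generations

Weekly DD (7 × max(0, T̄ − 8.9)): 122.5, 31.5, 102.2, 110.6, 0.0, 77.0, 112.0, 0.0, 53.2, 65.8, 67.9, 59.5, 97.3, 112.0, 118.3, 34.3, 41.3, 46.9, 0.0.
Season total = 1252.3 DD.
Complete generations = ⌊1252.3 / 226⌋ = 5.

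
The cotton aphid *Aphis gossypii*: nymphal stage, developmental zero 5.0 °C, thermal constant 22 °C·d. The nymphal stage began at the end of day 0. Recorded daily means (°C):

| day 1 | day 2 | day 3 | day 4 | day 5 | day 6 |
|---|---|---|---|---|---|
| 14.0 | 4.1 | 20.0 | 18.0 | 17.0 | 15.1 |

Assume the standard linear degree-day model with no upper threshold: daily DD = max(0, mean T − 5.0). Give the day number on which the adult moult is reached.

day 3

Daily DD above 5.0 °C: 9.0, 0.0, 15.0, 13.0, 12.0, 10.1.
Cumulative: 9.0, 9.0, 24.0, 37.0, 49.0, 59.1.
The total first reaches 22 DD on day 3.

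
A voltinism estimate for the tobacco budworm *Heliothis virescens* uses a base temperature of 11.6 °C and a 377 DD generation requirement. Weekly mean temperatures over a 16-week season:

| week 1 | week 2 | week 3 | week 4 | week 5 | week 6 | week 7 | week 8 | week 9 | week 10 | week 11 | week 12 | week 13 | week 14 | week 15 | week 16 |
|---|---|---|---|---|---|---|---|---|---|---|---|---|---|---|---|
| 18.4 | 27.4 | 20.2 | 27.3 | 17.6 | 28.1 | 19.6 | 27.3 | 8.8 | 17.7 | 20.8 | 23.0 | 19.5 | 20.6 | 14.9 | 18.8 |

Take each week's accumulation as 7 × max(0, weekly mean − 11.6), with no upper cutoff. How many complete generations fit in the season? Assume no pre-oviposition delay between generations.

Weekly DD (7 × max(0, T̄ − 11.6)): 47.6, 110.6, 60.2, 109.9, 42.0, 115.5, 56.0, 109.9, 0.0, 42.7, 64.4, 79.8, 55.3, 63.0, 23.1, 50.4.
Season total = 1030.4 DD.
Complete generations = ⌊1030.4 / 377⌋ = 2.

2 generations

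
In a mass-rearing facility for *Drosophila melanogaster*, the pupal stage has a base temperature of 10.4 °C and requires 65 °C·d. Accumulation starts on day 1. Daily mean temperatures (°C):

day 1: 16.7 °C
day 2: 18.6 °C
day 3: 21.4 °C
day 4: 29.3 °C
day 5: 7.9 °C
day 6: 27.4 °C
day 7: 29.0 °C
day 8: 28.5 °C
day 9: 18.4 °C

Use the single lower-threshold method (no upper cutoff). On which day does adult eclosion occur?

day 7

Daily DD above 10.4 °C: 6.3, 8.2, 11.0, 18.9, 0.0, 17.0, 18.6, 18.1, 8.0.
Cumulative: 6.3, 14.5, 25.5, 44.4, 44.4, 61.4, 80.0, 98.1, 106.1.
The total first reaches 65 DD on day 7.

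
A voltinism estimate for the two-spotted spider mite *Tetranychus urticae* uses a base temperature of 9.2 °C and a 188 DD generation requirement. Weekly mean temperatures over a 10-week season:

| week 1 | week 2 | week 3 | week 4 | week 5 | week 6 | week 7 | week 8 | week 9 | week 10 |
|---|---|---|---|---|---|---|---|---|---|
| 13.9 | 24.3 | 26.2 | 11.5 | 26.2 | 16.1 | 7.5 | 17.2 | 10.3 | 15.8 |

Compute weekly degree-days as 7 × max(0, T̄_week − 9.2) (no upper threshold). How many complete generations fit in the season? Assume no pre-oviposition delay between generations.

2 generations

Weekly DD (7 × max(0, T̄ − 9.2)): 32.9, 105.7, 119.0, 16.1, 119.0, 48.3, 0.0, 56.0, 7.7, 46.2.
Season total = 550.9 DD.
Complete generations = ⌊550.9 / 188⌋ = 2.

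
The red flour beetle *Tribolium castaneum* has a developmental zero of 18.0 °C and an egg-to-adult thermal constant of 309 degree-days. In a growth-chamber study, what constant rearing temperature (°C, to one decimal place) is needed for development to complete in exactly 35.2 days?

Required daily accumulation = 309 / 35.2 = 8.778 DD/day.
T = T_base + 8.778 = 18.0 + 8.778 = 26.778 ≈ 26.8 °C.

26.8 °C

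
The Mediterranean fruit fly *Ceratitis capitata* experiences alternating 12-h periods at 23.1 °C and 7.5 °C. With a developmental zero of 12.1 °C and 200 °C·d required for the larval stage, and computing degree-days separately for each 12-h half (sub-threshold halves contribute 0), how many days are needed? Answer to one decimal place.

Day half: max(0, 23.1 − 12.1) × 0.5 = 11.0 × 0.5 = 5.50 DD.
Night half: max(0, 7.5 − 12.1) × 0.5 = 0.0 × 0.5 = 0.00 DD.
Per 24 h: 5.50 DD/day.
Duration = 200 / 5.50 = 36.364 ≈ 36.4 days.

36.4 days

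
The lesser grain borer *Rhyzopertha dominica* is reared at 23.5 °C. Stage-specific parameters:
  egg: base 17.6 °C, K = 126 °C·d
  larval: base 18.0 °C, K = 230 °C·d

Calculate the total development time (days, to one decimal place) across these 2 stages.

egg: 126 / (23.5 − 17.6) = 126 / 5.9 = 21.356 d.
larval: 230 / (23.5 − 18.0) = 230 / 5.5 = 41.818 d.
Sum = 63.174 ≈ 63.2 days.

63.2 days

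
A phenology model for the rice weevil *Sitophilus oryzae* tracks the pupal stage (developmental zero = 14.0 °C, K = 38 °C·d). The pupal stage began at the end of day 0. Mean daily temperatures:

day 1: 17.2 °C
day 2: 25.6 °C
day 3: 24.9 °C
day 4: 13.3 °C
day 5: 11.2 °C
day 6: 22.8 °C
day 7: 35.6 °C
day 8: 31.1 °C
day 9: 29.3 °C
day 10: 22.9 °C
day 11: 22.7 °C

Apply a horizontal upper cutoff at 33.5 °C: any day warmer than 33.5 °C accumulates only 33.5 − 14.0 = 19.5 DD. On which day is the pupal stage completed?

day 7

Daily DD above 14.0 °C (capped at 19.5): 3.2, 11.6, 10.9, 0.0, 0.0, 8.8, 19.5, 17.1, 15.3, 8.9, 8.7.
Cumulative: 3.2, 14.8, 25.7, 25.7, 25.7, 34.5, 54.0, 71.1, 86.4, 95.3, 104.0.
The total first reaches 38 DD on day 7.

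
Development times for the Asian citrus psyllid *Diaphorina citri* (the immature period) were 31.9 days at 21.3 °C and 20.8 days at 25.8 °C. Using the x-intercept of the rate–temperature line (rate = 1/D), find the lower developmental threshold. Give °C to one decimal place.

12.9 °C

Under the model K = D·(T − T_b), so D₁·(T₁ − T_b) = D₂·(T₂ − T_b).
31.9·(21.3 − T_b) = 20.8·(25.8 − T_b)
T_b = (31.9·21.3 − 20.8·25.8) / (31.9 − 20.8) = 142.83 / 11.1 = 12.868 °C ≈ 12.9 °C.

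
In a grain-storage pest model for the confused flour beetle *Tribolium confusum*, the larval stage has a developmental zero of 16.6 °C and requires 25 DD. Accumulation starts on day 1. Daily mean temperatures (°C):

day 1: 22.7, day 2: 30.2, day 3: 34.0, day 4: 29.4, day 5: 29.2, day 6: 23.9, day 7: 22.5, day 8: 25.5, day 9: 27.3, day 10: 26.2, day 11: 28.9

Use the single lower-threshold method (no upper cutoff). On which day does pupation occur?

day 3

Daily DD above 16.6 °C: 6.1, 13.6, 17.4, 12.8, 12.6, 7.3, 5.9, 8.9, 10.7, 9.6, 12.3.
Cumulative: 6.1, 19.7, 37.1, 49.9, 62.5, 69.8, 75.7, 84.6, 95.3, 104.9, 117.2.
The total first reaches 25 DD on day 3.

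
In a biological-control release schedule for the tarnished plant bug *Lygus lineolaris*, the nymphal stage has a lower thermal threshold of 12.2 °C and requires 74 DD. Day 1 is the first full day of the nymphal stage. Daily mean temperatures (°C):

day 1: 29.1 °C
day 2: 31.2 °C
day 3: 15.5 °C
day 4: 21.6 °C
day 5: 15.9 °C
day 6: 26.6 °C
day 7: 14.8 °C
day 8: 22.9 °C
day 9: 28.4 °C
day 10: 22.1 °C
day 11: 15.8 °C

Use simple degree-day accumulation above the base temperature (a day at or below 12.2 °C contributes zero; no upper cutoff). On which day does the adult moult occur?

Daily DD above 12.2 °C: 16.9, 19.0, 3.3, 9.4, 3.7, 14.4, 2.6, 10.7, 16.2, 9.9, 3.6.
Cumulative: 16.9, 35.9, 39.2, 48.6, 52.3, 66.7, 69.3, 80.0, 96.2, 106.1, 109.7.
The total first reaches 74 DD on day 8.

day 8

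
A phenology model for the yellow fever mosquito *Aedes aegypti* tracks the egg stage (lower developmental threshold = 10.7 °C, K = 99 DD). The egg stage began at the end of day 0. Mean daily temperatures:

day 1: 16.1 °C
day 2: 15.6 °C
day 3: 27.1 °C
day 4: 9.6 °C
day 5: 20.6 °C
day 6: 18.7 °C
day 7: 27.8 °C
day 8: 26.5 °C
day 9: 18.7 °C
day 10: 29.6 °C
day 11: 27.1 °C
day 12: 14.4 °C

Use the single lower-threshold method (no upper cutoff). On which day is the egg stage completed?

day 10

Daily DD above 10.7 °C: 5.4, 4.9, 16.4, 0.0, 9.9, 8.0, 17.1, 15.8, 8.0, 18.9, 16.4, 3.7.
Cumulative: 5.4, 10.3, 26.7, 26.7, 36.6, 44.6, 61.7, 77.5, 85.5, 104.4, 120.8, 124.5.
The total first reaches 99 DD on day 10.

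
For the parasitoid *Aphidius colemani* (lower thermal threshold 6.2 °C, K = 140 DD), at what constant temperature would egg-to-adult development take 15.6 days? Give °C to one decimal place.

Required daily accumulation = 140 / 15.6 = 8.974 DD/day.
T = T_base + 8.974 = 6.2 + 8.974 = 15.174 ≈ 15.2 °C.

15.2 °C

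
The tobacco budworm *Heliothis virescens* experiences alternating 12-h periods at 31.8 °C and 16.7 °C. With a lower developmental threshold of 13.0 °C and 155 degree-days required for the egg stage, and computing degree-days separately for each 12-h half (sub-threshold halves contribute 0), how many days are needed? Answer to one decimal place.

Day half: max(0, 31.8 − 13.0) × 0.5 = 18.8 × 0.5 = 9.40 DD.
Night half: max(0, 16.7 − 13.0) × 0.5 = 3.7 × 0.5 = 1.85 DD.
Per 24 h: 11.25 DD/day.
Duration = 155 / 11.25 = 13.778 ≈ 13.8 days.

13.8 days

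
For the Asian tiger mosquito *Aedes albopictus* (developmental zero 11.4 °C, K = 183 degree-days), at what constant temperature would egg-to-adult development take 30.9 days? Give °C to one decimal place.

Required daily accumulation = 183 / 30.9 = 5.922 DD/day.
T = T_base + 5.922 = 11.4 + 5.922 = 17.322 ≈ 17.3 °C.

17.3 °C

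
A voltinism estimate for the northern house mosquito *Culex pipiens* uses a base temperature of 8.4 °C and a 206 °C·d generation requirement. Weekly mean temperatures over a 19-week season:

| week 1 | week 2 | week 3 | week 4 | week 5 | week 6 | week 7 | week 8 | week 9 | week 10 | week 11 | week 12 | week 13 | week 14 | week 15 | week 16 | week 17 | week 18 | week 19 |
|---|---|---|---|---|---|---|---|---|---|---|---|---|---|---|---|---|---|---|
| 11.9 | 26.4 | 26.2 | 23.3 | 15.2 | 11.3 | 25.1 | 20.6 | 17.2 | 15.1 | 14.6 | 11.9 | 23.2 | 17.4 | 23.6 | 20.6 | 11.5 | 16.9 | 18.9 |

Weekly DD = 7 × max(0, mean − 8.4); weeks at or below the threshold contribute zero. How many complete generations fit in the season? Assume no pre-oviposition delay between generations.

Weekly DD (7 × max(0, T̄ − 8.4)): 24.5, 126.0, 124.6, 104.3, 47.6, 20.3, 116.9, 85.4, 61.6, 46.9, 43.4, 24.5, 103.6, 63.0, 106.4, 85.4, 21.7, 59.5, 73.5.
Season total = 1339.1 DD.
Complete generations = ⌊1339.1 / 206⌋ = 6.

6 generations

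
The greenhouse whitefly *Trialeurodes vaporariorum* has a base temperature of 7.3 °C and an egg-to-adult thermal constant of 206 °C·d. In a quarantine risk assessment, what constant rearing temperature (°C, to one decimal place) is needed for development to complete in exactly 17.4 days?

19.1 °C

Required daily accumulation = 206 / 17.4 = 11.839 DD/day.
T = T_base + 11.839 = 7.3 + 11.839 = 19.139 ≈ 19.1 °C.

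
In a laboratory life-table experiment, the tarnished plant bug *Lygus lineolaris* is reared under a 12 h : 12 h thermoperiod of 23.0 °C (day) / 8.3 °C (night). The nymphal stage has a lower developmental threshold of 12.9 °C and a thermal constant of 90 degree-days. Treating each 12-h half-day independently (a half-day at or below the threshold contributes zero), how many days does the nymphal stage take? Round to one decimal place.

Day half: max(0, 23.0 − 12.9) × 0.5 = 10.1 × 0.5 = 5.05 DD.
Night half: max(0, 8.3 − 12.9) × 0.5 = 0.0 × 0.5 = 0.00 DD.
Per 24 h: 5.05 DD/day.
Duration = 90 / 5.05 = 17.822 ≈ 17.8 days.

17.8 days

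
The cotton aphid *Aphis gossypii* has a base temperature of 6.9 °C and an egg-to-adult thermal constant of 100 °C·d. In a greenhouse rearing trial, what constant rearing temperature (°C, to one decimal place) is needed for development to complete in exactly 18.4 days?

12.3 °C

Required daily accumulation = 100 / 18.4 = 5.435 DD/day.
T = T_base + 5.435 = 6.9 + 5.435 = 12.335 ≈ 12.3 °C.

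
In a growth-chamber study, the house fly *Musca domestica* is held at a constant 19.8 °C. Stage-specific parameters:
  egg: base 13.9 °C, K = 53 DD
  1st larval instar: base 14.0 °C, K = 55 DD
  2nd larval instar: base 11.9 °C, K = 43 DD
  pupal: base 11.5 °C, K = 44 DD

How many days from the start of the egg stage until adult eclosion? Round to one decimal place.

egg: 53 / (19.8 − 13.9) = 53 / 5.9 = 8.983 d.
1st larval instar: 55 / (19.8 − 14.0) = 55 / 5.8 = 9.483 d.
2nd larval instar: 43 / (19.8 − 11.9) = 43 / 7.9 = 5.443 d.
pupal: 44 / (19.8 − 11.5) = 44 / 8.3 = 5.301 d.
Sum = 29.210 ≈ 29.2 days.

29.2 days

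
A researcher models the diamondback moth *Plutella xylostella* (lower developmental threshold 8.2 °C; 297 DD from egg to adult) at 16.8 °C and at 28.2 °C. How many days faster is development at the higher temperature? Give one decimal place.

At 16.8 °C: 297 / (16.8 − 8.2) = 297 / 8.6 = 34.535 d.
At 28.2 °C: 297 / (28.2 − 8.2) = 297 / 20.0 = 14.850 d.
Difference = |34.535 − 14.850| = 19.685 ≈ 19.7 days.

19.7 days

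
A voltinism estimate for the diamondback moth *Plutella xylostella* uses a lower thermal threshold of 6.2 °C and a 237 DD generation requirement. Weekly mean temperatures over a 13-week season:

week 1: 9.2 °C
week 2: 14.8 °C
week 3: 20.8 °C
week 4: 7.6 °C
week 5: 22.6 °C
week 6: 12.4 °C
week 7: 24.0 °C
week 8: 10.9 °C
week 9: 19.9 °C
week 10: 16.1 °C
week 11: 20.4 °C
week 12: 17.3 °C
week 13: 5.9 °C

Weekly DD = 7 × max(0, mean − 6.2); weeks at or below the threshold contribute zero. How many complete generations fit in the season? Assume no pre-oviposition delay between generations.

3 generations

Weekly DD (7 × max(0, T̄ − 6.2)): 21.0, 60.2, 102.2, 9.8, 114.8, 43.4, 124.6, 32.9, 95.9, 69.3, 99.4, 77.7, 0.0.
Season total = 851.2 DD.
Complete generations = ⌊851.2 / 237⌋ = 3.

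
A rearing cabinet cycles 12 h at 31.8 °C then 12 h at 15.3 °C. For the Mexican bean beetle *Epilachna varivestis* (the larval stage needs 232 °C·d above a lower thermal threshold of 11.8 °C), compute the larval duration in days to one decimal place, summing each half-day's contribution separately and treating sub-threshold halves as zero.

Day half: max(0, 31.8 − 11.8) × 0.5 = 20.0 × 0.5 = 10.00 DD.
Night half: max(0, 15.3 − 11.8) × 0.5 = 3.5 × 0.5 = 1.75 DD.
Per 24 h: 11.75 DD/day.
Duration = 232 / 11.75 = 19.745 ≈ 19.7 days.

19.7 days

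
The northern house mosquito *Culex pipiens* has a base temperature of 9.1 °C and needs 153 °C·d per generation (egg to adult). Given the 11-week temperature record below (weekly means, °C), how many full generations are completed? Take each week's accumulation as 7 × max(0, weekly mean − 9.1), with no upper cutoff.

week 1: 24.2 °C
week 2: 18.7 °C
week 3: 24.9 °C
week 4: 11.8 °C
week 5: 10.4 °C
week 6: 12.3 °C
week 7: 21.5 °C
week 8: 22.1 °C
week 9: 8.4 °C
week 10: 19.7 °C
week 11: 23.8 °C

Weekly DD (7 × max(0, T̄ − 9.1)): 105.7, 67.2, 110.6, 18.9, 9.1, 22.4, 86.8, 91.0, 0.0, 74.2, 102.9.
Season total = 688.8 DD.
Complete generations = ⌊688.8 / 153⌋ = 4.

4 generations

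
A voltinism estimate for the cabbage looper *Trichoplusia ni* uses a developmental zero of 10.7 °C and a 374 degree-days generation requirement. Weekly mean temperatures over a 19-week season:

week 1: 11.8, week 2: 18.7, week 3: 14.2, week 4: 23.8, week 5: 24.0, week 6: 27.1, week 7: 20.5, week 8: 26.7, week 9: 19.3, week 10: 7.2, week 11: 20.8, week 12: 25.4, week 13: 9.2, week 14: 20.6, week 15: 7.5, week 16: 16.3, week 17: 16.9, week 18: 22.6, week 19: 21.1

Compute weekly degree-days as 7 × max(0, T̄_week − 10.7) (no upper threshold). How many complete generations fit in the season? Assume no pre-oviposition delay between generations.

Weekly DD (7 × max(0, T̄ − 10.7)): 7.7, 56.0, 24.5, 91.7, 93.1, 114.8, 68.6, 112.0, 60.2, 0.0, 70.7, 102.9, 0.0, 69.3, 0.0, 39.2, 43.4, 83.3, 72.8.
Season total = 1110.2 DD.
Complete generations = ⌊1110.2 / 374⌋ = 2.

2 generations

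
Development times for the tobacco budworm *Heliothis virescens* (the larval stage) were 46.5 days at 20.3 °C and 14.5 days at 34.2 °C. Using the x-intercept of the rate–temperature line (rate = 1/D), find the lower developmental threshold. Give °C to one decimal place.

14.0 °C

Under the model K = D·(T − T_b), so D₁·(T₁ − T_b) = D₂·(T₂ − T_b).
46.5·(20.3 − T_b) = 14.5·(34.2 − T_b)
T_b = (46.5·20.3 − 14.5·34.2) / (46.5 − 14.5) = 448.05 / 32.0 = 14.002 °C ≈ 14.0 °C.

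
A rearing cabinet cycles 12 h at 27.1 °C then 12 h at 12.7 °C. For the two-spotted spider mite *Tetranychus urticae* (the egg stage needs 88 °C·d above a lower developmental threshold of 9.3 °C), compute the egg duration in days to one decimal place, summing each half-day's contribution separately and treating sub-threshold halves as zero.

Day half: max(0, 27.1 − 9.3) × 0.5 = 17.8 × 0.5 = 8.90 DD.
Night half: max(0, 12.7 − 9.3) × 0.5 = 3.4 × 0.5 = 1.70 DD.
Per 24 h: 10.60 DD/day.
Duration = 88 / 10.60 = 8.302 ≈ 8.3 days.

8.3 days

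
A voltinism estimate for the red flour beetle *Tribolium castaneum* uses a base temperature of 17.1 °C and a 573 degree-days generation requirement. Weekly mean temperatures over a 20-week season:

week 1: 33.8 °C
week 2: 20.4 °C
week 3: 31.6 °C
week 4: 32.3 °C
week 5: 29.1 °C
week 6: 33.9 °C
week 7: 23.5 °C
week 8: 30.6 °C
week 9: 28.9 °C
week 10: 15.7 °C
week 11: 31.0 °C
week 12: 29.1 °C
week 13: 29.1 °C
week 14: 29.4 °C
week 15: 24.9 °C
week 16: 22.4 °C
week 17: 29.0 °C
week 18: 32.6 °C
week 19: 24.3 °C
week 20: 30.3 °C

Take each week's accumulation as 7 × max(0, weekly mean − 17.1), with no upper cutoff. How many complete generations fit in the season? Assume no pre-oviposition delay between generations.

Weekly DD (7 × max(0, T̄ − 17.1)): 116.9, 23.1, 101.5, 106.4, 84.0, 117.6, 44.8, 94.5, 82.6, 0.0, 97.3, 84.0, 84.0, 86.1, 54.6, 37.1, 83.3, 108.5, 50.4, 92.4.
Season total = 1549.1 DD.
Complete generations = ⌊1549.1 / 573⌋ = 2.

2 generations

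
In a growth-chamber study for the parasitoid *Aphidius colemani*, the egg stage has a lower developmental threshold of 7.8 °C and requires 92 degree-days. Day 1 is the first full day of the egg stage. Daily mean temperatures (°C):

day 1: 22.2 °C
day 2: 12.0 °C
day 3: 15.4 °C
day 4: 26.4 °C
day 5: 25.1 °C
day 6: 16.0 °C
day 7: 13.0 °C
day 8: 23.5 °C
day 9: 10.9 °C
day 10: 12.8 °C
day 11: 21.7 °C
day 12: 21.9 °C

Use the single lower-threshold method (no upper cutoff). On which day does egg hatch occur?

Daily DD above 7.8 °C: 14.4, 4.2, 7.6, 18.6, 17.3, 8.2, 5.2, 15.7, 3.1, 5.0, 13.9, 14.1.
Cumulative: 14.4, 18.6, 26.2, 44.8, 62.1, 70.3, 75.5, 91.2, 94.3, 99.3, 113.2, 127.3.
The total first reaches 92 DD on day 9.

day 9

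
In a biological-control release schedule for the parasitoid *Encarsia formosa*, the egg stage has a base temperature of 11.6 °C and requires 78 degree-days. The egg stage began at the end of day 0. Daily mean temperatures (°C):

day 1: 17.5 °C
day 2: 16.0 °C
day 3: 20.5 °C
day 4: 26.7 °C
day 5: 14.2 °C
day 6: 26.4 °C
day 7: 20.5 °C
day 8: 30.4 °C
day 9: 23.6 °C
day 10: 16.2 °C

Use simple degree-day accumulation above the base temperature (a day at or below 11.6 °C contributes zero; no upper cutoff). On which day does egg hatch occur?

day 8

Daily DD above 11.6 °C: 5.9, 4.4, 8.9, 15.1, 2.6, 14.8, 8.9, 18.8, 12.0, 4.6.
Cumulative: 5.9, 10.3, 19.2, 34.3, 36.9, 51.7, 60.6, 79.4, 91.4, 96.0.
The total first reaches 78 DD on day 8.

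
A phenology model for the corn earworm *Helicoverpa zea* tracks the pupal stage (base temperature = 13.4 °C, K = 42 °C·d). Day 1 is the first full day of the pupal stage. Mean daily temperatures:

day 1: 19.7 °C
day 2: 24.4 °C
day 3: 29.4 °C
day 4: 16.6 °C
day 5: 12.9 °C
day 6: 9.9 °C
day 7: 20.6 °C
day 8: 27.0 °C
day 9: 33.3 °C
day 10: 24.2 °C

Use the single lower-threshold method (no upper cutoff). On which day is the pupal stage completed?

Daily DD above 13.4 °C: 6.3, 11.0, 16.0, 3.2, 0.0, 0.0, 7.2, 13.6, 19.9, 10.8.
Cumulative: 6.3, 17.3, 33.3, 36.5, 36.5, 36.5, 43.7, 57.3, 77.2, 88.0.
The total first reaches 42 DD on day 7.

day 7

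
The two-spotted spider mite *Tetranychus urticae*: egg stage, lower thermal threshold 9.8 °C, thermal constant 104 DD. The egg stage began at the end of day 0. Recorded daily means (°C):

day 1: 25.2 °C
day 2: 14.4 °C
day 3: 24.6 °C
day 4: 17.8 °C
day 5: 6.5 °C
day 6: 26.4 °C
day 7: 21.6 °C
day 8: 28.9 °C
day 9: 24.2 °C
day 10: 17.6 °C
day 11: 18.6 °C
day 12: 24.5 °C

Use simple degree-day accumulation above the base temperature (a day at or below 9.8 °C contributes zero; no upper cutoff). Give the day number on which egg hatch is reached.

Daily DD above 9.8 °C: 15.4, 4.6, 14.8, 8.0, 0.0, 16.6, 11.8, 19.1, 14.4, 7.8, 8.8, 14.7.
Cumulative: 15.4, 20.0, 34.8, 42.8, 42.8, 59.4, 71.2, 90.3, 104.7, 112.5, 121.3, 136.0.
The total first reaches 104 DD on day 9.

day 9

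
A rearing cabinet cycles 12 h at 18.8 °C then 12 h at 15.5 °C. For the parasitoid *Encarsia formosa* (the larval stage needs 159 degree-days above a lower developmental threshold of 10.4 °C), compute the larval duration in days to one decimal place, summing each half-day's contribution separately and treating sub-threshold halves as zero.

Day half: max(0, 18.8 − 10.4) × 0.5 = 8.4 × 0.5 = 4.20 DD.
Night half: max(0, 15.5 − 10.4) × 0.5 = 5.1 × 0.5 = 2.55 DD.
Per 24 h: 6.75 DD/day.
Duration = 159 / 6.75 = 23.556 ≈ 23.6 days.

23.6 days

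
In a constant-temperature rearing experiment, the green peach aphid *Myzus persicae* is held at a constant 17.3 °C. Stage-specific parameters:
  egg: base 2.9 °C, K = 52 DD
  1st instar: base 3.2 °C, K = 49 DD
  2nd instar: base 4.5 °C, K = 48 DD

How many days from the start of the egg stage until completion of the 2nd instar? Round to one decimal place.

egg: 52 / (17.3 − 2.9) = 52 / 14.4 = 3.611 d.
1st instar: 49 / (17.3 − 3.2) = 49 / 14.1 = 3.475 d.
2nd instar: 48 / (17.3 − 4.5) = 48 / 12.8 = 3.750 d.
Sum = 10.836 ≈ 10.8 days.

10.8 days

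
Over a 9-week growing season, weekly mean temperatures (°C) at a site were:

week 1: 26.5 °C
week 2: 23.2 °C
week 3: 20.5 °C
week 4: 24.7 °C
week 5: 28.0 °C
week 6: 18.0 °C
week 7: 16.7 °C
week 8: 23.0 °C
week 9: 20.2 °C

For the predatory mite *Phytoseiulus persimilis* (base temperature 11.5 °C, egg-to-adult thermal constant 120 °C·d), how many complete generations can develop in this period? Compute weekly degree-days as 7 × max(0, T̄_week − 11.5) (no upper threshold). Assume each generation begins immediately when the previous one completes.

Weekly DD (7 × max(0, T̄ − 11.5)): 105.0, 81.9, 63.0, 92.4, 115.5, 45.5, 36.4, 80.5, 60.9.
Season total = 681.1 DD.
Complete generations = ⌊681.1 / 120⌋ = 5.

5 generations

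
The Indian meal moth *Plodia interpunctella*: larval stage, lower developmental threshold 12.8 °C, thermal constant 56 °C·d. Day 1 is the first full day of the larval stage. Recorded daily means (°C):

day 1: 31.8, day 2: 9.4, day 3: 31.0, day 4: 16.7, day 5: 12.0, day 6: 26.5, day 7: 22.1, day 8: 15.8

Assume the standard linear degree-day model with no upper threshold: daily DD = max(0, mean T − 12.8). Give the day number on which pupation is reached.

Daily DD above 12.8 °C: 19.0, 0.0, 18.2, 3.9, 0.0, 13.7, 9.3, 3.0.
Cumulative: 19.0, 19.0, 37.2, 41.1, 41.1, 54.8, 64.1, 67.1.
The total first reaches 56 DD on day 7.

day 7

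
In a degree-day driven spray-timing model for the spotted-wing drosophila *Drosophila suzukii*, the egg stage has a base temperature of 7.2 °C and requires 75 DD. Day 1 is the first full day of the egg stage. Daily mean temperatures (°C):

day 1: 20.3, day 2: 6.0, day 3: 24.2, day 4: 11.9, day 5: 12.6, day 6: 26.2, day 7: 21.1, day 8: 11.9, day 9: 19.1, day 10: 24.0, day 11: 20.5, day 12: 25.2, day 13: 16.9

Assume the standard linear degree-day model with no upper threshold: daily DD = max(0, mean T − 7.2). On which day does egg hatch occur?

Daily DD above 7.2 °C: 13.1, 0.0, 17.0, 4.7, 5.4, 19.0, 13.9, 4.7, 11.9, 16.8, 13.3, 18.0, 9.7.
Cumulative: 13.1, 13.1, 30.1, 34.8, 40.2, 59.2, 73.1, 77.8, 89.7, 106.5, 119.8, 137.8, 147.5.
The total first reaches 75 DD on day 8.

day 8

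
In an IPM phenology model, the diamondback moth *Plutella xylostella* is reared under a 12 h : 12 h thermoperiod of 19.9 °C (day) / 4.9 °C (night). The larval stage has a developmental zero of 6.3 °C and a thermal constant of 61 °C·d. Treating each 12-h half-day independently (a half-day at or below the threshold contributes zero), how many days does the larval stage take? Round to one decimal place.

9.0 days

Day half: max(0, 19.9 − 6.3) × 0.5 = 13.6 × 0.5 = 6.80 DD.
Night half: max(0, 4.9 − 6.3) × 0.5 = 0.0 × 0.5 = 0.00 DD.
Per 24 h: 6.80 DD/day.
Duration = 61 / 6.80 = 8.971 ≈ 9.0 days.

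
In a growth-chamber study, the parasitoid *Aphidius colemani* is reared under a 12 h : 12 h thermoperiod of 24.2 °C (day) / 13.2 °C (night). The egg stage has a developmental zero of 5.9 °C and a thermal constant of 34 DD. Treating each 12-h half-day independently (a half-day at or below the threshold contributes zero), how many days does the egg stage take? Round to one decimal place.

Day half: max(0, 24.2 − 5.9) × 0.5 = 18.3 × 0.5 = 9.15 DD.
Night half: max(0, 13.2 − 5.9) × 0.5 = 7.3 × 0.5 = 3.65 DD.
Per 24 h: 12.80 DD/day.
Duration = 34 / 12.80 = 2.656 ≈ 2.7 days.

2.7 days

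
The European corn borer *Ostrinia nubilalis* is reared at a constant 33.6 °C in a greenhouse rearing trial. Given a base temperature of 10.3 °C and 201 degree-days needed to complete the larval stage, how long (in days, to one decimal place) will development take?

Daily accumulation = 33.6 − 10.3 = 23.3 DD/day.
Duration = 201 / 23.3 = 8.627 ≈ 8.6 days.

8.6 days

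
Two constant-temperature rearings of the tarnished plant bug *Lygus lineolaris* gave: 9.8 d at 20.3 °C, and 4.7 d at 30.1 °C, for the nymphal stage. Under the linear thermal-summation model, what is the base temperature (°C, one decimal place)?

Equal thermal constants: D₁(T₁ − T_b) = D₂(T₂ − T_b).
9.8·(20.3 − T_b) = 4.7·(30.1 − T_b)
T_b = (9.8·20.3 − 4.7·30.1) / (9.8 − 4.7) = 57.47 / 5.1 = 11.269 °C ≈ 11.3 °C.

11.3 °C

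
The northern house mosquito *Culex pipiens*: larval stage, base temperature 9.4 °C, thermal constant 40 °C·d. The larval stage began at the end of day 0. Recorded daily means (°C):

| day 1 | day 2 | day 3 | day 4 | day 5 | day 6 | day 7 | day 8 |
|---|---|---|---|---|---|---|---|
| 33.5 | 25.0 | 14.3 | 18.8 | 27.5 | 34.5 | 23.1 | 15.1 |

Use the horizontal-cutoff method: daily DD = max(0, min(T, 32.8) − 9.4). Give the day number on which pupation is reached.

day 3

Daily DD above 9.4 °C (capped at 23.4): 23.4, 15.6, 4.9, 9.4, 18.1, 23.4, 13.7, 5.7.
Cumulative: 23.4, 39.0, 43.9, 53.3, 71.4, 94.8, 108.5, 114.2.
The total first reaches 40 DD on day 3.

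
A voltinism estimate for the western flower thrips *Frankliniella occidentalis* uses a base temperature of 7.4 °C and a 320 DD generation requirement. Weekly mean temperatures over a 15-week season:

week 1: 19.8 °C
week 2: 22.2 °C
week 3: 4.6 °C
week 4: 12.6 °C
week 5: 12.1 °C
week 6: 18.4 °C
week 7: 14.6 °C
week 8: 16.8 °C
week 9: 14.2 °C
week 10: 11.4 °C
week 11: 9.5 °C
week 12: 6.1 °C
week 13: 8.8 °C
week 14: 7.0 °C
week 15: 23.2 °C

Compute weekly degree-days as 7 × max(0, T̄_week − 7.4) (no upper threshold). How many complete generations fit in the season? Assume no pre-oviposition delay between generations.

2 generations

Weekly DD (7 × max(0, T̄ − 7.4)): 86.8, 103.6, 0.0, 36.4, 32.9, 77.0, 50.4, 65.8, 47.6, 28.0, 14.7, 0.0, 9.8, 0.0, 110.6.
Season total = 663.6 DD.
Complete generations = ⌊663.6 / 320⌋ = 2.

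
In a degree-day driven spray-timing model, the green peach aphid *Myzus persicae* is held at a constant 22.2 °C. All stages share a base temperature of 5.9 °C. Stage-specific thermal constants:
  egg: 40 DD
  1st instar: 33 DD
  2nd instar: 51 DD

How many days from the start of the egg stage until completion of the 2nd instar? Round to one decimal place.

7.6 days

Daily accumulation at 22.2 °C = 22.2 − 5.9 = 16.3 DD/day.
Total K = 40 + 33 + 51 = 124 DD.
Total duration = 124 / 16.3 = 7.607 ≈ 7.6 days.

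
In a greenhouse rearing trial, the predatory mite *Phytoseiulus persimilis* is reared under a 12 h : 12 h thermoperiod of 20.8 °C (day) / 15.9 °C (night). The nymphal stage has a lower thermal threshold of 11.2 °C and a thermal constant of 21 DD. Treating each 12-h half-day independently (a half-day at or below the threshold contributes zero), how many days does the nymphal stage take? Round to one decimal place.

Day half: max(0, 20.8 − 11.2) × 0.5 = 9.6 × 0.5 = 4.80 DD.
Night half: max(0, 15.9 − 11.2) × 0.5 = 4.7 × 0.5 = 2.35 DD.
Per 24 h: 7.15 DD/day.
Duration = 21 / 7.15 = 2.937 ≈ 2.9 days.

2.9 days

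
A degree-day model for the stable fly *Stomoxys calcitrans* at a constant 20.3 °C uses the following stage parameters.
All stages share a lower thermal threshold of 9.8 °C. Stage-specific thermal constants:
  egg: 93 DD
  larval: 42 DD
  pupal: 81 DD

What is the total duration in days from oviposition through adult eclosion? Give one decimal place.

20.6 days

Daily accumulation at 20.3 °C = 20.3 − 9.8 = 10.5 DD/day.
Total K = 93 + 42 + 81 = 216 DD.
Total duration = 216 / 10.5 = 20.571 ≈ 20.6 days.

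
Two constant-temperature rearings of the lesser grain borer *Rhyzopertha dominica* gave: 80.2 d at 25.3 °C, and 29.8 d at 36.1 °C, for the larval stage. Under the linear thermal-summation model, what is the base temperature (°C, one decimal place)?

Linear rate model ⇒ the product D·(T − T_b) is constant across temperatures.
80.2·(25.3 − T_b) = 29.8·(36.1 − T_b)
T_b = (80.2·25.3 − 29.8·36.1) / (80.2 − 29.8) = 953.28 / 50.4 = 18.914 °C ≈ 18.9 °C.

18.9 °C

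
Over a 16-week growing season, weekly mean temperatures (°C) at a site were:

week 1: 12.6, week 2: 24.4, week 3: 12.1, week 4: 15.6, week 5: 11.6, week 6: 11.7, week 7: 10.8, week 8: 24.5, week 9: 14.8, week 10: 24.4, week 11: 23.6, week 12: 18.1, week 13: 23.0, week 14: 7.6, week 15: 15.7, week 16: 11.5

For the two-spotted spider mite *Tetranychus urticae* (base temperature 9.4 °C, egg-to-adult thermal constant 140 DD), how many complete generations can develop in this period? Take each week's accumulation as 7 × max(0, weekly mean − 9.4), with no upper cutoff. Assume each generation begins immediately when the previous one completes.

5 generations

Weekly DD (7 × max(0, T̄ − 9.4)): 22.4, 105.0, 18.9, 43.4, 15.4, 16.1, 9.8, 105.7, 37.8, 105.0, 99.4, 60.9, 95.2, 0.0, 44.1, 14.7.
Season total = 793.8 DD.
Complete generations = ⌊793.8 / 140⌋ = 5.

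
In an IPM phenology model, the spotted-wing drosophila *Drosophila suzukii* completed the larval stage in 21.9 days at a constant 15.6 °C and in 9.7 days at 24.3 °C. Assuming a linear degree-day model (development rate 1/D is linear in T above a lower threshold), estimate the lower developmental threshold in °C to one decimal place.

8.7 °C

Equal thermal constants: D₁(T₁ − T_b) = D₂(T₂ − T_b).
21.9·(15.6 − T_b) = 9.7·(24.3 − T_b)
T_b = (21.9·15.6 − 9.7·24.3) / (21.9 − 9.7) = 105.93 / 12.2 = 8.683 °C ≈ 8.7 °C.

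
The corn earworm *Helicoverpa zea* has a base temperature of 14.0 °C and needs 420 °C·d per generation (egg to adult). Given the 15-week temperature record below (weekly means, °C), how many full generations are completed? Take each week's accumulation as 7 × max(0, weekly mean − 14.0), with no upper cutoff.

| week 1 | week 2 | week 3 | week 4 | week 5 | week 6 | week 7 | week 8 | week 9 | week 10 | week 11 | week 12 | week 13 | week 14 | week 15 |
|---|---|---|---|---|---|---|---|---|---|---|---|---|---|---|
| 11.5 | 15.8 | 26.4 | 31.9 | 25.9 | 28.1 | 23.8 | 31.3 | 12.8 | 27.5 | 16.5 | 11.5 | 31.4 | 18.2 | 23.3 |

Weekly DD (7 × max(0, T̄ − 14.0)): 0.0, 12.6, 86.8, 125.3, 83.3, 98.7, 68.6, 121.1, 0.0, 94.5, 17.5, 0.0, 121.8, 29.4, 65.1.
Season total = 924.7 DD.
Complete generations = ⌊924.7 / 420⌋ = 2.

2 generations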